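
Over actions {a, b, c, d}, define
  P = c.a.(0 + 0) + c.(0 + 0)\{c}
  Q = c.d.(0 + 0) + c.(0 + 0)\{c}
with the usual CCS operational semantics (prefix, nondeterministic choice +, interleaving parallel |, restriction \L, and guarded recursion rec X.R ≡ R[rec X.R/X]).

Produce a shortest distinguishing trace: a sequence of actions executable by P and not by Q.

ca

Reachable graph of P (4 states):
  u0 = c.a.(0 + 0) + c.(0 + 0)\{c} :: =c=> u1, =c=> u2
  u1 = (0 + 0)\{c} :: (no moves)
  u2 = a.(0 + 0) :: =a=> u3
  u3 = 0 + 0 :: (no moves)
Reachable graph of Q (4 states):
  v0 = c.d.(0 + 0) + c.(0 + 0)\{c} :: =c=> v1, =c=> v2
  v1 = (0 + 0)\{c} :: (no moves)
  v2 = d.(0 + 0) :: =d=> v3
  v3 = 0 + 0 :: (no moves)
Run σ = ⟨ca⟩ on P: start {u0}
  [1] c ⇒ {u1, u2}
  [2] a ⇒ {u3}
  ✓ P
Run σ = ⟨ca⟩ on Q: start {v0}
  [1] c ⇒ {v1, v2}
  [2] a ⇒ ∅ (Q stuck)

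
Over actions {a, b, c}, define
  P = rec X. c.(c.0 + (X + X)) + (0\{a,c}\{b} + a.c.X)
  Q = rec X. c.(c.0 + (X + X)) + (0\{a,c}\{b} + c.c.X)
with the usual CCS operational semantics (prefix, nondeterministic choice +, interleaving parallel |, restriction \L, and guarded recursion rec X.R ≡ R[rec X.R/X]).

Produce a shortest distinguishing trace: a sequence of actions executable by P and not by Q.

Reachable graph of P (4 states):
  p0 = rec X. c.(c.0 + (X + X)) + (0\{a,c}\{b} + a.c.X) → =a=> p1, =c=> p2
  p1 = c.(rec X. c.(c.0 + (X + X)) + (0\{a,c}\{b} + a.c.X)) → =c=> p0
  p2 = c.0 + ((rec X. c.(c.0 + (X + X)) + (0\{a,c}\{b} + a.c.X)) + (rec X. c.(c.0 + (X + X)) + (0\{a,c}\{b} + a.c.X))) → =a=> p1, =c=> p2, =c=> p3
  p3 = 0 → ∅
Reachable graph of Q (4 states):
  q0 = rec X. c.(c.0 + (X + X)) + (0\{a,c}\{b} + c.c.X) → =c=> q1, =c=> q2
  q1 = c.(rec X. c.(c.0 + (X + X)) + (0\{a,c}\{b} + c.c.X)) → =c=> q0
  q2 = c.0 + ((rec X. c.(c.0 + (X + X)) + (0\{a,c}\{b} + c.c.X)) + (rec X. c.(c.0 + (X + X)) + (0\{a,c}\{b} + c.c.X))) → =c=> q1, =c=> q2, =c=> q3
  q3 = 0 → ∅
Executing a from P (initial set {p0}):
  [1] a ⇒ {p1}
  — P admits the full trace.
Executing a from Q (initial set {q0}):
  [1] a ⇒ ∅ (Q stuck)

a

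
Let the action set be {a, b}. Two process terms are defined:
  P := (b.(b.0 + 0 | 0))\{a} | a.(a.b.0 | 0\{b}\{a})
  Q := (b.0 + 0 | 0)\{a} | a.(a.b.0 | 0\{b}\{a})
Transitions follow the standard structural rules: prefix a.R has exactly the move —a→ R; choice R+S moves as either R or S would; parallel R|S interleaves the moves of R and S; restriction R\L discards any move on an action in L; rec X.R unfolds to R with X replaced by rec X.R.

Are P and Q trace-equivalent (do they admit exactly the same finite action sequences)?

NO — witness ⟨bb⟩

LTS(P): 12 reachable states
  p0 = (b.(b.0 + 0 | 0))\{a} | a.(a.b.0 | 0\{b}\{a}) :: ··a··> p1, ··b··> p2
  p1 = (b.(b.0 + 0 | 0))\{a} | (a.b.0 | 0\{b}\{a}) :: ··a··> p3, ··b··> p4
  p2 = (b.0 + 0 | 0)\{a} | a.(a.b.0 | 0\{b}\{a}) :: ··a··> p4, ··b··> p5
  p3 = (b.(b.0 + 0 | 0))\{a} | (b.0 | 0\{b}\{a}) :: ··b··> p6, ··b··> p7
  p4 = (b.0 + 0 | 0)\{a} | (a.b.0 | 0\{b}\{a}) :: ··a··> p7, ··b··> p8
  p5 = 0\{a} | a.(a.b.0 | 0\{b}\{a}) :: ··a··> p8
  p6 = (b.(b.0 + 0 | 0))\{a} | (0 | 0\{b}\{a}) :: ··b··> p9
  p7 = (b.0 + 0 | 0)\{a} | (b.0 | 0\{b}\{a}) :: ··b··> p10, ··b··> p9
  p8 = 0\{a} | (a.b.0 | 0\{b}\{a}) :: ··a··> p10
  p9 = (b.0 + 0 | 0)\{a} | (0 | 0\{b}\{a}) :: ··b··> p11
  p10 = 0\{a} | (b.0 | 0\{b}\{a}) :: ··b··> p11
  p11 = 0\{a} | (0 | 0\{b}\{a}) :: stopped
LTS(Q): 8 reachable states
  q0 = (b.0 + 0 | 0)\{a} | a.(a.b.0 | 0\{b}\{a}) :: ··a··> q1, ··b··> q2
  q1 = (b.0 + 0 | 0)\{a} | (a.b.0 | 0\{b}\{a}) :: ··a··> q3, ··b··> q4
  q2 = 0\{a} | a.(a.b.0 | 0\{b}\{a}) :: ··a··> q4
  q3 = (b.0 + 0 | 0)\{a} | (b.0 | 0\{b}\{a}) :: ··b··> q5, ··b··> q6
  q4 = 0\{a} | (a.b.0 | 0\{b}\{a}) :: ··a··> q6
  q5 = (b.0 + 0 | 0)\{a} | (0 | 0\{b}\{a}) :: ··b··> q7
  q6 = 0\{a} | (b.0 | 0\{b}\{a}) :: ··b··> q7
  q7 = 0\{a} | (0 | 0\{b}\{a}) :: stopped
Run σ = ⟨bb⟩ on P: start {p0}
  after b @ step 1: {p2}
  after b @ step 2: {p5}
  ✓ P
Run σ = ⟨bb⟩ on Q: start {q0}
  after b @ step 1: {q2}
  after b @ step 2: no successor for Q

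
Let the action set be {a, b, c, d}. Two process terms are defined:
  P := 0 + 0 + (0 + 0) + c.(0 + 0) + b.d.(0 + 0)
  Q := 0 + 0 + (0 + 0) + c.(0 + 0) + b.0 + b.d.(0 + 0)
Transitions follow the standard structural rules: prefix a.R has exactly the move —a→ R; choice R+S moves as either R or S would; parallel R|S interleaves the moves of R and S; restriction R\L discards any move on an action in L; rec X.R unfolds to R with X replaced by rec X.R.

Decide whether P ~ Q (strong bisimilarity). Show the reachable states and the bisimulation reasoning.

P's transition system — 3 states:
  p0 = 0 + 0 + (0 + 0) + c.(0 + 0) + b.d.(0 + 0) | ··b··> p1, ··c··> p2
  p1 = d.(0 + 0) | ··d··> p2
  p2 = 0 + 0 | stopped
Q's transition system — 4 states:
  q0 = 0 + 0 + (0 + 0) + c.(0 + 0) + b.0 + b.d.(0 + 0) | ··b··> q1, ··b··> q2, ··c··> q3
  q1 = 0 | stopped
  q2 = d.(0 + 0) | ··d··> q3
  q3 = 0 + 0 | stopped
Bisimilarity quotient blocks:
  B0 = {p0}
  B1 = {p2, q1, q3}
  B2 = {p1, q2}
  B3 = {q0}
p0 ∈ B0, q0 ∈ B3 → different blocks

NO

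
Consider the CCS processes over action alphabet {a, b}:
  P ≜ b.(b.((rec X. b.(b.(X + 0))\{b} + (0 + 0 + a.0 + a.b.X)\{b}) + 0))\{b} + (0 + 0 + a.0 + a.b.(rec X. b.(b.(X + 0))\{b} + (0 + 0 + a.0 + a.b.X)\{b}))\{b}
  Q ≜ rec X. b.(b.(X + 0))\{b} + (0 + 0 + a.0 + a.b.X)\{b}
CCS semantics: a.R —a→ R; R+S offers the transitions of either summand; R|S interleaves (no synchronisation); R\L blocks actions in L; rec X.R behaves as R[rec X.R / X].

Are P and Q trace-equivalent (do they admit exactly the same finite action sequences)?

YES

LTS(P): 4 reachable states
  m0 = b.(b.((rec X. b.(b.(X + 0))\{b} + (0 + 0 + a.0 + a.b.X)\{b}) + 0))\{b} + (0 + 0 + a.0 + a.b.(rec X. b.(b.(X + 0))\{b} + (0 + 0 + a.0 + a.b.X)\{b}))\{b} ⊢ =a=> m1, =a=> m2, =b=> m3
  m1 = (b.(rec X. b.(b.(X + 0))\{b} + (0 + 0 + a.0 + a.b.X)\{b}))\{b} ⊢ ∅
  m2 = 0\{b} ⊢ ∅
  m3 = (b.((rec X. b.(b.(X + 0))\{b} + (0 + 0 + a.0 + a.b.X)\{b}) + 0))\{b} ⊢ ∅
LTS(Q): 4 reachable states
  n0 = rec X. b.(b.(X + 0))\{b} + (0 + 0 + a.0 + a.b.X)\{b} ⊢ =a=> n1, =a=> n2, =b=> n3
  n1 = (b.(rec X. b.(b.(X + 0))\{b} + (0 + 0 + a.0 + a.b.X)\{b}))\{b} ⊢ ∅
  n2 = 0\{b} ⊢ ∅
  n3 = (b.((rec X. b.(b.(X + 0))\{b} + (0 + 0 + a.0 + a.b.X)\{b}) + 0))\{b} ⊢ ∅
Bisimilarity quotient blocks:
  B0 = {m0, n0}
  B1 = {m1, m2, m3, n1, n2, n3}
m0 ∈ B0, n0 ∈ B0 → same block
Bisimilar ⇒ trace-equivalent.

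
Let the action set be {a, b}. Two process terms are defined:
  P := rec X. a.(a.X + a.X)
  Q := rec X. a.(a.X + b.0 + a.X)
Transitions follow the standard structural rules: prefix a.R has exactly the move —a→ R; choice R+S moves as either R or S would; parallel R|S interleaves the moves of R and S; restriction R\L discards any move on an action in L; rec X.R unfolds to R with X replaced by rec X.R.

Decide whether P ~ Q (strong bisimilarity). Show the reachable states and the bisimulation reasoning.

LTS(P): 2 reachable states
  s0 = rec X. a.(a.X + a.X) :: =a=> s1
  s1 = a.(rec X. a.(a.X + a.X)) + a.(rec X. a.(a.X + a.X)) :: =a=> s0
LTS(Q): 3 reachable states
  t0 = rec X. a.(a.X + b.0 + a.X) :: =a=> t1
  t1 = a.(rec X. a.(a.X + b.0 + a.X)) + b.0 + a.(rec X. a.(a.X + b.0 + a.X)) :: =a=> t0, =b=> t2
  t2 = 0 :: (no moves)
Bisimilarity quotient blocks:
  B0 = {s0, s1}
  B1 = {t0}
  B2 = {t1}
  B3 = {t2}
s0 ∈ B0, t0 ∈ B1 → different blocks

P ≁ Q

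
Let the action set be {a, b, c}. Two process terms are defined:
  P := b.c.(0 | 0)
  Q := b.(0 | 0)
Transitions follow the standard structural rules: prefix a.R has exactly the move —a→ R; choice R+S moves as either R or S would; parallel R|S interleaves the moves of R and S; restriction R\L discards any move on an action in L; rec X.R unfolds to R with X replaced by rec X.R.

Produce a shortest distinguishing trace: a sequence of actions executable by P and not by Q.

LTS(P): 3 reachable states
  p0 = b.c.(0 | 0) has moves --b--▸ p1
  p1 = c.(0 | 0) has moves --c--▸ p2
  p2 = 0 | 0 has moves stopped
LTS(Q): 2 reachable states
  q0 = b.(0 | 0) has moves --b--▸ q1
  q1 = 0 | 0 has moves stopped
Run σ = ⟨bc⟩ on P: start {p0}
  [1] b ⇒ {p1}
  [2] c ⇒ {p2}
  ✓ P
Run σ = ⟨bc⟩ on Q: start {q0}
  [1] b ⇒ {q1}
  [2] c ⇒ no successor for Q

bc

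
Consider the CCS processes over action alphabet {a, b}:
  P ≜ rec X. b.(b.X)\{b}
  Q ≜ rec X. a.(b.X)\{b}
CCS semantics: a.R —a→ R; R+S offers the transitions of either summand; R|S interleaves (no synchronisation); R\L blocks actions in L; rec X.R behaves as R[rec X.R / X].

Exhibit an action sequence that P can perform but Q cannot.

Reachable graph of P (2 states):
  p0 = rec X. b.(b.X)\{b} | --b--▸ p1
  p1 = (b.(rec X. b.(b.X)\{b}))\{b} | ·
Reachable graph of Q (2 states):
  q0 = rec X. a.(b.X)\{b} | --a--▸ q1
  q1 = (b.(rec X. a.(b.X)\{b}))\{b} | ·
Executing b from P (initial set {p0}):
  step 1 (b): {p1}
  ✓ P
Executing b from Q (initial set {q0}):
  step 1 (b): no successor for Q

b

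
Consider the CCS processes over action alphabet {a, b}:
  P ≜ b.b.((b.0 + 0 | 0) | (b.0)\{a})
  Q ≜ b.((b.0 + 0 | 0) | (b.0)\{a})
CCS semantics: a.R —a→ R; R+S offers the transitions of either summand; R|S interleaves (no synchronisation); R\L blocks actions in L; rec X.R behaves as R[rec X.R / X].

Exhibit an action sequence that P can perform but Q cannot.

bbbb

Reachable graph of P (6 states):
  s0 = b.b.((b.0 + 0 | 0) | (b.0)\{a}) ⊢ -b-> s1
  s1 = b.((b.0 + 0 | 0) | (b.0)\{a}) ⊢ -b-> s2
  s2 = (b.0 + 0 | 0) | (b.0)\{a} ⊢ -b-> s3, -b-> s4
  s3 = (b.0 + 0 | 0) | 0\{a} ⊢ -b-> s5
  s4 = 0 | (b.0)\{a} ⊢ -b-> s5
  s5 = 0 | 0\{a} ⊢ deadlocked
Reachable graph of Q (5 states):
  t0 = b.((b.0 + 0 | 0) | (b.0)\{a}) ⊢ -b-> t1
  t1 = (b.0 + 0 | 0) | (b.0)\{a} ⊢ -b-> t2, -b-> t3
  t2 = (b.0 + 0 | 0) | 0\{a} ⊢ -b-> t4
  t3 = 0 | (b.0)\{a} ⊢ -b-> t4
  t4 = 0 | 0\{a} ⊢ deadlocked
Trace ⟨bbbb⟩ through P, begin at {s0}:
  [1] b ⇒ {s1}
  [2] b ⇒ {s2}
  [3] b ⇒ {s3, s4}
  [4] b ⇒ {s5}
  P completes σ.
Trace ⟨bbbb⟩ through Q, begin at {t0}:
  [1] b ⇒ {t1}
  [2] b ⇒ {t2, t3}
  [3] b ⇒ {t4}
  [4] b ⇒ ∅ (Q stuck)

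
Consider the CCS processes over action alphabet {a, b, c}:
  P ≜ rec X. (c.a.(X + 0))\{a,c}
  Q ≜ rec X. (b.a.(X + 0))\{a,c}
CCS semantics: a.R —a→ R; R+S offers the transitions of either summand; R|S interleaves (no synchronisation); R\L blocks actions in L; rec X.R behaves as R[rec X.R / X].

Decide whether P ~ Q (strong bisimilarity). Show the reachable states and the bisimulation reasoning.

not bisimilar

LTS(P): 1 reachable states
  p0 = rec X. (c.a.(X + 0))\{a,c} → stopped
LTS(Q): 2 reachable states
  q0 = rec X. (b.a.(X + 0))\{a,c} → ··b··> q1
  q1 = (a.((rec X. (b.a.(X + 0))\{a,c}) + 0))\{a,c} → stopped
Bisimilarity quotient blocks:
  B0 = {p0, q1}
  B1 = {q0}
p0 ∈ B0, q0 ∈ B1 → different blocks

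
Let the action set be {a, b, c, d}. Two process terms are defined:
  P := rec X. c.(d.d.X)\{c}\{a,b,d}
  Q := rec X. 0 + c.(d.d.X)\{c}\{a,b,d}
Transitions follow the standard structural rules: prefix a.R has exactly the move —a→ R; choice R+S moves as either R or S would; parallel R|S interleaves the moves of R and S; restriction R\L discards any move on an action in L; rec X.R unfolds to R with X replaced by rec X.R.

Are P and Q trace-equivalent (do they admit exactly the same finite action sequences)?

traces(P) = traces(Q)

LTS(P): 2 reachable states
  s0 = rec X. c.(d.d.X)\{c}\{a,b,d} → -c-> s1
  s1 = (d.d.(rec X. c.(d.d.X)\{c}\{a,b,d}))\{c}\{a,b,d} → stopped
LTS(Q): 2 reachable states
  t0 = rec X. 0 + c.(d.d.X)\{c}\{a,b,d} → -c-> t1
  t1 = (d.d.(rec X. 0 + c.(d.d.X)\{c}\{a,b,d}))\{c}\{a,b,d} → stopped
Bisimilarity quotient blocks:
  B0 = {s0, t0}
  B1 = {s1, t1}
s0 ∈ B0, t0 ∈ B0 → same block
Bisimilar ⇒ trace-equivalent.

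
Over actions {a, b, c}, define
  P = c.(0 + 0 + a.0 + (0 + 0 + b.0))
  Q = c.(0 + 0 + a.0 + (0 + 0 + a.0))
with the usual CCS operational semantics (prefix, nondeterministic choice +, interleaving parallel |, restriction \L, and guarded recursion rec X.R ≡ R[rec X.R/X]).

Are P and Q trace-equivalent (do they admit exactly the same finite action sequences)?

NO — witness ⟨cb⟩

P's transition system — 3 states:
  s0 = c.(0 + 0 + a.0 + (0 + 0 + b.0)) → —c→ s1
  s1 = 0 + 0 + a.0 + (0 + 0 + b.0) → —a→ s2, —b→ s2
  s2 = 0 → (no moves)
Q's transition system — 3 states:
  t0 = c.(0 + 0 + a.0 + (0 + 0 + a.0)) → —c→ t1
  t1 = 0 + 0 + a.0 + (0 + 0 + a.0) → —a→ t2
  t2 = 0 → (no moves)
Trace ⟨cb⟩ through P, begin at {s0}:
  after c @ step 1: {s1}
  after b @ step 2: {s2}
  — P admits the full trace.
Trace ⟨cb⟩ through Q, begin at {t0}:
  after c @ step 1: {t1}
  after b @ step 2: ∅ (Q stuck)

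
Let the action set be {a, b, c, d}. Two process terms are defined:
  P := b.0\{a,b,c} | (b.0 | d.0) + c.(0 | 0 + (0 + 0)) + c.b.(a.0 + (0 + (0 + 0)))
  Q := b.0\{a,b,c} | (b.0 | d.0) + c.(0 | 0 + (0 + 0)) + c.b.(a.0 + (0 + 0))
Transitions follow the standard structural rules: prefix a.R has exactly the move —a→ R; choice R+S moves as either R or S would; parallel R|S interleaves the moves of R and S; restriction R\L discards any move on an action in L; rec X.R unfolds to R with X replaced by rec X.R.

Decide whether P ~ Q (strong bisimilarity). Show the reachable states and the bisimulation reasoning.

P's transition system — 12 states:
  p0 = b.0\{a,b,c} | (b.0 | d.0) + c.(0 | 0 + (0 + 0)) + c.b.(a.0 + (0 + (0 + 0))) → --b--▸ p1, --b--▸ p2, --c--▸ p3, --c--▸ p4, --d--▸ p5
  p1 = 0\{a,b,c} | (b.0 | d.0) → --b--▸ p6, --d--▸ p7
  p2 = b.0\{a,b,c} | (0 | d.0) → --b--▸ p6, --d--▸ p8
  p3 = 0 | 0 + (0 + 0) → ·
  p4 = b.(a.0 + (0 + (0 + 0))) → --b--▸ p9
  p5 = b.0\{a,b,c} | (b.0 | 0) → --b--▸ p7, --b--▸ p8
  p6 = 0\{a,b,c} | (0 | d.0) → --d--▸ p10
  p7 = 0\{a,b,c} | (b.0 | 0) → --b--▸ p10
  p8 = b.0\{a,b,c} | (0 | 0) → --b--▸ p10
  p9 = a.0 + (0 + (0 + 0)) → --a--▸ p11
  p10 = 0\{a,b,c} | (0 | 0) → ·
  p11 = 0 → ·
Q's transition system — 12 states:
  q0 = b.0\{a,b,c} | (b.0 | d.0) + c.(0 | 0 + (0 + 0)) + c.b.(a.0 + (0 + 0)) → --b--▸ q1, --b--▸ q2, --c--▸ q3, --c--▸ q4, --d--▸ q5
  q1 = 0\{a,b,c} | (b.0 | d.0) → --b--▸ q6, --d--▸ q7
  q2 = b.0\{a,b,c} | (0 | d.0) → --b--▸ q6, --d--▸ q8
  q3 = 0 | 0 + (0 + 0) → ·
  q4 = b.(a.0 + (0 + 0)) → --b--▸ q9
  q5 = b.0\{a,b,c} | (b.0 | 0) → --b--▸ q7, --b--▸ q8
  q6 = 0\{a,b,c} | (0 | d.0) → --d--▸ q10
  q7 = 0\{a,b,c} | (b.0 | 0) → --b--▸ q10
  q8 = b.0\{a,b,c} | (0 | 0) → --b--▸ q10
  q9 = a.0 + (0 + 0) → --a--▸ q11
  q10 = 0\{a,b,c} | (0 | 0) → ·
  q11 = 0 → ·
Partition-refinement fixed point:
  B0 = {p0, q0}
  B1 = {p10, p11, p3, q10, q11, q3}
  B2 = {p1, p2, q1, q2}
  B3 = {p6, q6}
  B4 = {p7, p8, q7, q8}
  B5 = {p4, q4}
  B6 = {p9, q9}
  B7 = {p5, q5}
p0 ∈ B0, q0 ∈ B0 → same block

bisimilar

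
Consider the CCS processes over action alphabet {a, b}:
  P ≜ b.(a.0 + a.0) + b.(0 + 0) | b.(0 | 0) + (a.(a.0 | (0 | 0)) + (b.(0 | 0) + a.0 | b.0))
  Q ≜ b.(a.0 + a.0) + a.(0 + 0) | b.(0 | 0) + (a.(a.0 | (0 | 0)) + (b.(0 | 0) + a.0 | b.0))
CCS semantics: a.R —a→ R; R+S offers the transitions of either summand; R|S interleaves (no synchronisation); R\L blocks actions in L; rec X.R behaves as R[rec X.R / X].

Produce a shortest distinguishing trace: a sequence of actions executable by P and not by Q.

P's transition system — 11 states:
  s0 = b.(a.0 + a.0) + b.(0 + 0) | b.(0 | 0) + (a.(a.0 | (0 | 0)) + (b.(0 | 0) + a.0 | b.0)) :: ··a··> s1, ··a··> s2, ··b··> s3, ··b··> s4, ··b··> s5, ··b··> s6, ··b··> s7
  s1 = 0 | b.0 :: ··b··> s4
  s2 = a.0 | (0 | 0) :: ··a··> s8
  s3 = (0 + 0) | b.(0 | 0) :: ··b··> s9
  s4 = 0 | 0 :: deadlocked
  s5 = a.0 + a.0 :: ··a··> s10
  s6 = a.0 | 0 :: ··a··> s4
  s7 = b.(0 + 0) | (0 | 0) :: ··b··> s9
  s8 = 0 | (0 | 0) :: deadlocked
  s9 = (0 + 0) | (0 | 0) :: deadlocked
  s10 = 0 :: deadlocked
Q's transition system — 11 states:
  t0 = b.(a.0 + a.0) + a.(0 + 0) | b.(0 | 0) + (a.(a.0 | (0 | 0)) + (b.(0 | 0) + a.0 | b.0)) :: ··a··> t1, ··a··> t2, ··a··> t3, ··b··> t4, ··b··> t5, ··b··> t6, ··b··> t7
  t1 = (0 + 0) | b.(0 | 0) :: ··b··> t8
  t2 = 0 | b.0 :: ··b··> t4
  t3 = a.0 | (0 | 0) :: ··a··> t9
  t4 = 0 | 0 :: deadlocked
  t5 = a.(0 + 0) | (0 | 0) :: ··a··> t8
  t6 = a.0 + a.0 :: ··a··> t10
  t7 = a.0 | 0 :: ··a··> t4
  t8 = (0 + 0) | (0 | 0) :: deadlocked
  t9 = 0 | (0 | 0) :: deadlocked
  t10 = 0 :: deadlocked
Run σ = ⟨bb⟩ on P: start {s0}
  after b @ step 1: {s3, s4, s5, s6, s7}
  after b @ step 2: {s9}
  P completes σ.
Run σ = ⟨bb⟩ on Q: start {t0}
  after b @ step 1: {t4, t5, t6, t7}
  after b @ step 2: ∅ (Q stuck)

bb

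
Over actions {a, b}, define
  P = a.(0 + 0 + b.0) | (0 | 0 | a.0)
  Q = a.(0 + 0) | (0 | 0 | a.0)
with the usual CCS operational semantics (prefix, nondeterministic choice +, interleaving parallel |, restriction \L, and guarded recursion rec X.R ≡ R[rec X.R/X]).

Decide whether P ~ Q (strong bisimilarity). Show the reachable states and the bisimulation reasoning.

NO

P's transition system — 6 states:
  m0 = a.(0 + 0 + b.0) | (0 | 0 | a.0) ⊢ --a--▸ m1, --a--▸ m2
  m1 = (0 + 0 + b.0) | (0 | 0 | a.0) ⊢ --a--▸ m3, --b--▸ m4
  m2 = a.(0 + 0 + b.0) | (0 | 0 | 0) ⊢ --a--▸ m3
  m3 = (0 + 0 + b.0) | (0 | 0 | 0) ⊢ --b--▸ m5
  m4 = 0 | (0 | 0 | a.0) ⊢ --a--▸ m5
  m5 = 0 | (0 | 0 | 0) ⊢ deadlocked
Q's transition system — 4 states:
  n0 = a.(0 + 0) | (0 | 0 | a.0) ⊢ --a--▸ n1, --a--▸ n2
  n1 = (0 + 0) | (0 | 0 | a.0) ⊢ --a--▸ n3
  n2 = a.(0 + 0) | (0 | 0 | 0) ⊢ --a--▸ n3
  n3 = (0 + 0) | (0 | 0 | 0) ⊢ deadlocked
Partition-refinement fixed point:
  B0 = {m0}
  B1 = {m1}
  B2 = {m3}
  B3 = {m5, n3}
  B4 = {m4, n1, n2}
  B5 = {m2}
  B6 = {n0}
m0 ∈ B0, n0 ∈ B6 → different blocks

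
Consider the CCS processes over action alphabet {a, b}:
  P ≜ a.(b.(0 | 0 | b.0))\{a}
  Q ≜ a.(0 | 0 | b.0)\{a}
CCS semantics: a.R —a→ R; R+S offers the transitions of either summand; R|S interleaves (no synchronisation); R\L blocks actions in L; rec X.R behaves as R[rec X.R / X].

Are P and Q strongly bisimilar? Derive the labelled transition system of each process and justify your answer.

LTS(P): 4 reachable states
  p0 = a.(b.(0 | 0 | b.0))\{a} → --a--▸ p1
  p1 = (b.(0 | 0 | b.0))\{a} → --b--▸ p2
  p2 = (0 | 0 | b.0)\{a} → --b--▸ p3
  p3 = (0 | 0 | 0)\{a} → (no moves)
LTS(Q): 3 reachable states
  q0 = a.(0 | 0 | b.0)\{a} → --a--▸ q1
  q1 = (0 | 0 | b.0)\{a} → --b--▸ q2
  q2 = (0 | 0 | 0)\{a} → (no moves)
Bisimilarity quotient blocks:
  B0 = {p0}
  B1 = {p1}
  B2 = {p2, q1}
  B3 = {p3, q2}
  B4 = {q0}
p0 ∈ B0, q0 ∈ B4 → different blocks

NO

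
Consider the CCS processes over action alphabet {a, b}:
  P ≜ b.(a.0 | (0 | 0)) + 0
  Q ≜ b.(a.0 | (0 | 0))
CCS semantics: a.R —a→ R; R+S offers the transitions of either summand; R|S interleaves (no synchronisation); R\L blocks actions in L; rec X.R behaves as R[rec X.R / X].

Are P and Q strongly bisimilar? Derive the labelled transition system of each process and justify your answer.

YES

P's transition system — 3 states:
  s0 = b.(a.0 | (0 | 0)) + 0 ⊢ =b=> s1
  s1 = a.0 | (0 | 0) ⊢ =a=> s2
  s2 = 0 | (0 | 0) ⊢ stopped
Q's transition system — 3 states:
  t0 = b.(a.0 | (0 | 0)) ⊢ =b=> t1
  t1 = a.0 | (0 | 0) ⊢ =a=> t2
  t2 = 0 | (0 | 0) ⊢ stopped
Bisimilarity quotient blocks:
  B0 = {s0, t0}
  B1 = {s1, t1}
  B2 = {s2, t2}
s0 ∈ B0, t0 ∈ B0 → same block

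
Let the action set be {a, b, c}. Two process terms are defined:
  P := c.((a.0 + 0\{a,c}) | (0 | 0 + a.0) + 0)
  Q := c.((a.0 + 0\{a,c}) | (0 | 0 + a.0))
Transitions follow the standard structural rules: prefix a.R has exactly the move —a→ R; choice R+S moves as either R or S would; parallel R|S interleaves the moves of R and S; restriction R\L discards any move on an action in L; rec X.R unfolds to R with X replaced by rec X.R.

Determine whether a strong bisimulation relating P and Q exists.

P ~ Q

LTS(P): 5 reachable states
  u0 = c.((a.0 + 0\{a,c}) | (0 | 0 + a.0) + 0) | =c=> u1
  u1 = (a.0 + 0\{a,c}) | (0 | 0 + a.0) + 0 | =a=> u2, =a=> u3
  u2 = (a.0 + 0\{a,c}) | 0 | =a=> u4
  u3 = 0 | (0 | 0 + a.0) | =a=> u4
  u4 = 0 | 0 | ·
LTS(Q): 5 reachable states
  v0 = c.((a.0 + 0\{a,c}) | (0 | 0 + a.0)) | =c=> v1
  v1 = (a.0 + 0\{a,c}) | (0 | 0 + a.0) | =a=> v2, =a=> v3
  v2 = (a.0 + 0\{a,c}) | 0 | =a=> v4
  v3 = 0 | (0 | 0 + a.0) | =a=> v4
  v4 = 0 | 0 | ·
Coarsest stable partition (strong bisimilarity classes):
  B0 = {u0, v0}
  B1 = {u1, v1}
  B2 = {u2, u3, v2, v3}
  B3 = {u4, v4}
u0 ∈ B0, v0 ∈ B0 → same block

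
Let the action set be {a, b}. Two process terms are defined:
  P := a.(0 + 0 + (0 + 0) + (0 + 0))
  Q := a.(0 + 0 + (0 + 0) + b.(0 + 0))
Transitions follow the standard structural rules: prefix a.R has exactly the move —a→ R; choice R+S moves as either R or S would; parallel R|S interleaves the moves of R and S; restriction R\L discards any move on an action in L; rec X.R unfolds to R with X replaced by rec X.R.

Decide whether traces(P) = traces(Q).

trace-distinct — witness ⟨ab⟩

LTS(P): 2 reachable states
  p0 = a.(0 + 0 + (0 + 0) + (0 + 0)) :: ··a··> p1
  p1 = 0 + 0 + (0 + 0) + (0 + 0) :: (no moves)
LTS(Q): 3 reachable states
  q0 = a.(0 + 0 + (0 + 0) + b.(0 + 0)) :: ··a··> q1
  q1 = 0 + 0 + (0 + 0) + b.(0 + 0) :: ··b··> q2
  q2 = 0 + 0 :: (no moves)
Trace ⟨ab⟩ through Q, begin at {q0}:
  [1] a ⇒ {q1}
  [2] b ⇒ {q2}
  Q completes σ.
Trace ⟨ab⟩ through P, begin at {p0}:
  [1] a ⇒ {p1}
  [2] b ⇒ ∅  — P cannot continue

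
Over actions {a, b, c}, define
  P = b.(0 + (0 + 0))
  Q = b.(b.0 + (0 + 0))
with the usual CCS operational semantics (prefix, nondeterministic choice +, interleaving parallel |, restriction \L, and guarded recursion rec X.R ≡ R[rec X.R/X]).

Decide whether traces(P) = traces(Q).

trace-distinct — witness ⟨bb⟩

Reachable graph of P (2 states):
  m0 = b.(0 + (0 + 0)) ⊢ =b=> m1
  m1 = 0 + (0 + 0) ⊢ deadlocked
Reachable graph of Q (3 states):
  n0 = b.(b.0 + (0 + 0)) ⊢ =b=> n1
  n1 = b.0 + (0 + 0) ⊢ =b=> n2
  n2 = 0 ⊢ deadlocked
Trace ⟨bb⟩ through Q, begin at {n0}:
  after b @ step 1: {n1}
  after b @ step 2: {n2}
  Q completes σ.
Trace ⟨bb⟩ through P, begin at {m0}:
  after b @ step 1: {m1}
  after b @ step 2: no successor for P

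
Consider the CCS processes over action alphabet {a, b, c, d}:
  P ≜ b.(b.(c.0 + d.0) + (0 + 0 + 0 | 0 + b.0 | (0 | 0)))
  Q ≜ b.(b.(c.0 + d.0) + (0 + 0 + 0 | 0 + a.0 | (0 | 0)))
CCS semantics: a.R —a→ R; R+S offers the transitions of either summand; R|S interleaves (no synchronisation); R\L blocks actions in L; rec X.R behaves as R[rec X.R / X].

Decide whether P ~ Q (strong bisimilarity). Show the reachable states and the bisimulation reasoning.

NO

P's transition system — 5 states:
  u0 = b.(b.(c.0 + d.0) + (0 + 0 + 0 | 0 + b.0 | (0 | 0))) → =b=> u1
  u1 = b.(c.0 + d.0) + (0 + 0 + 0 | 0 + b.0 | (0 | 0)) → =b=> u2, =b=> u3
  u2 = 0 | (0 | 0) → ·
  u3 = c.0 + d.0 → =c=> u4, =d=> u4
  u4 = 0 → ·
Q's transition system — 5 states:
  v0 = b.(b.(c.0 + d.0) + (0 + 0 + 0 | 0 + a.0 | (0 | 0))) → =b=> v1
  v1 = b.(c.0 + d.0) + (0 + 0 + 0 | 0 + a.0 | (0 | 0)) → =a=> v2, =b=> v3
  v2 = 0 | (0 | 0) → ·
  v3 = c.0 + d.0 → =c=> v4, =d=> v4
  v4 = 0 → ·
Partition-refinement fixed point:
  B0 = {u0}
  B1 = {u1}
  B2 = {u2, u4, v2, v4}
  B3 = {u3, v3}
  B4 = {v0}
  B5 = {v1}
u0 ∈ B0, v0 ∈ B4 → different blocks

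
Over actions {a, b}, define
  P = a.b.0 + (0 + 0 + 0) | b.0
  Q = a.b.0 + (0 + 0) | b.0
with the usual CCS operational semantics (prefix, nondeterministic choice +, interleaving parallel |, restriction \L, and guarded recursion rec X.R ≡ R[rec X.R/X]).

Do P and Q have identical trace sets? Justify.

traces(P) = traces(Q)

Reachable graph of P (4 states):
  p0 = a.b.0 + (0 + 0 + 0) | b.0 has moves --a--▸ p1, --b--▸ p2
  p1 = b.0 has moves --b--▸ p3
  p2 = (0 + 0 + 0) | 0 has moves ·
  p3 = 0 has moves ·
Reachable graph of Q (4 states):
  q0 = a.b.0 + (0 + 0) | b.0 has moves --a--▸ q1, --b--▸ q2
  q1 = b.0 has moves --b--▸ q3
  q2 = (0 + 0) | 0 has moves ·
  q3 = 0 has moves ·
Coarsest stable partition (strong bisimilarity classes):
  B0 = {p0, q0}
  B1 = {p1, q1}
  B2 = {p2, p3, q2, q3}
p0 ∈ B0, q0 ∈ B0 → same block
Bisimilar ⇒ trace-equivalent.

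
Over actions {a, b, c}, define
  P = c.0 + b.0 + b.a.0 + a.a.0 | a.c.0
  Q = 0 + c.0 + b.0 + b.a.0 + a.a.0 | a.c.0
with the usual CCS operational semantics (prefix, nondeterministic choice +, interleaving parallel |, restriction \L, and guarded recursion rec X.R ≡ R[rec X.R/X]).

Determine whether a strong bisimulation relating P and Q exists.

YES

Reachable graph of P (11 states):
  s0 = c.0 + b.0 + b.a.0 + a.a.0 | a.c.0 | --a--▸ s1, --a--▸ s2, --b--▸ s3, --b--▸ s4, --c--▸ s3
  s1 = a.0 | a.c.0 | --a--▸ s5, --a--▸ s6
  s2 = a.a.0 | c.0 | --a--▸ s6, --c--▸ s7
  s3 = 0 | stopped
  s4 = a.0 | --a--▸ s3
  s5 = 0 | a.c.0 | --a--▸ s8
  s6 = a.0 | c.0 | --a--▸ s8, --c--▸ s9
  s7 = a.a.0 | 0 | --a--▸ s9
  s8 = 0 | c.0 | --c--▸ s10
  s9 = a.0 | 0 | --a--▸ s10
  s10 = 0 | 0 | stopped
Reachable graph of Q (11 states):
  t0 = 0 + c.0 + b.0 + b.a.0 + a.a.0 | a.c.0 | --a--▸ t1, --a--▸ t2, --b--▸ t3, --b--▸ t4, --c--▸ t3
  t1 = a.0 | a.c.0 | --a--▸ t5, --a--▸ t6
  t2 = a.a.0 | c.0 | --a--▸ t6, --c--▸ t7
  t3 = 0 | stopped
  t4 = a.0 | --a--▸ t3
  t5 = 0 | a.c.0 | --a--▸ t8
  t6 = a.0 | c.0 | --a--▸ t8, --c--▸ t9
  t7 = a.a.0 | 0 | --a--▸ t9
  t8 = 0 | c.0 | --c--▸ t10
  t9 = a.0 | 0 | --a--▸ t10
  t10 = 0 | 0 | stopped
Coarsest stable partition (strong bisimilarity classes):
  B0 = {s0, t0}
  B1 = {s4, s9, t4, t9}
  B2 = {s10, s3, t10, t3}
  B3 = {s2, t2}
  B4 = {s7, t7}
  B5 = {s6, t6}
  B6 = {s8, t8}
  B7 = {s1, t1}
  B8 = {s5, t5}
s0 ∈ B0, t0 ∈ B0 → same block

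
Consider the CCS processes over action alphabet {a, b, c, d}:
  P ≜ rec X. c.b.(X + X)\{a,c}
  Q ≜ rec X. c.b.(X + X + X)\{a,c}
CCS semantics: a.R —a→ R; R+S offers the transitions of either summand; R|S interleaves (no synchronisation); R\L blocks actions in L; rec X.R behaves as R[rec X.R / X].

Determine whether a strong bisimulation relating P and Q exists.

Reachable graph of P (3 states):
  u0 = rec X. c.b.(X + X)\{a,c} | -c-> u1
  u1 = b.((rec X. c.b.(X + X)\{a,c}) + (rec X. c.b.(X + X)\{a,c}))\{a,c} | -b-> u2
  u2 = ((rec X. c.b.(X + X)\{a,c}) + (rec X. c.b.(X + X)\{a,c}))\{a,c} | stopped
Reachable graph of Q (3 states):
  v0 = rec X. c.b.(X + X + X)\{a,c} | -c-> v1
  v1 = b.((rec X. c.b.(X + X + X)\{a,c}) + (rec X. c.b.(X + X + X)\{a,c}) + (rec X. c.b.(X + X + X)\{a,c}))\{a,c} | -b-> v2
  v2 = ((rec X. c.b.(X + X + X)\{a,c}) + (rec X. c.b.(X + X + X)\{a,c}) + (rec X. c.b.(X + X + X)\{a,c}))\{a,c} | stopped
Bisimilarity quotient blocks:
  B0 = {u0, v0}
  B1 = {u1, v1}
  B2 = {u2, v2}
u0 ∈ B0, v0 ∈ B0 → same block

bisimilar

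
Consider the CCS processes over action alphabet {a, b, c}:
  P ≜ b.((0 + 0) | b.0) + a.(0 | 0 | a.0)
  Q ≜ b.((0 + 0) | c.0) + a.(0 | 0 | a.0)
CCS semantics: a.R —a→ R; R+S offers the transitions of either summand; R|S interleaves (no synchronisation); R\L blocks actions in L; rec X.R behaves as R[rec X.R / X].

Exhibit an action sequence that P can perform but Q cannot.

bb

LTS(P): 5 reachable states
  s0 = b.((0 + 0) | b.0) + a.(0 | 0 | a.0) ⊢ -a-> s1, -b-> s2
  s1 = 0 | 0 | a.0 ⊢ -a-> s3
  s2 = (0 + 0) | b.0 ⊢ -b-> s4
  s3 = 0 | 0 | 0 ⊢ (no moves)
  s4 = (0 + 0) | 0 ⊢ (no moves)
LTS(Q): 5 reachable states
  t0 = b.((0 + 0) | c.0) + a.(0 | 0 | a.0) ⊢ -a-> t1, -b-> t2
  t1 = 0 | 0 | a.0 ⊢ -a-> t3
  t2 = (0 + 0) | c.0 ⊢ -c-> t4
  t3 = 0 | 0 | 0 ⊢ (no moves)
  t4 = (0 + 0) | 0 ⊢ (no moves)
Trace ⟨bb⟩ through P, begin at {s0}:
  [1] b ⇒ {s2}
  [2] b ⇒ {s4}
  ✓ P
Trace ⟨bb⟩ through Q, begin at {t0}:
  [1] b ⇒ {t2}
  [2] b ⇒ no successor for Q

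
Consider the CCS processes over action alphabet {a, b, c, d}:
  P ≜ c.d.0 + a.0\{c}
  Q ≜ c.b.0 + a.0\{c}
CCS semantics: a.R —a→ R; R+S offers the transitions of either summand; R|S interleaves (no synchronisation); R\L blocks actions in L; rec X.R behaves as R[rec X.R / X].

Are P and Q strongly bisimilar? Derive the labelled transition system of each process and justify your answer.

P ≁ Q

P's transition system — 4 states:
  m0 = c.d.0 + a.0\{c} has moves -a-> m1, -c-> m2
  m1 = 0\{c} has moves stopped
  m2 = d.0 has moves -d-> m3
  m3 = 0 has moves stopped
Q's transition system — 4 states:
  n0 = c.b.0 + a.0\{c} has moves -a-> n1, -c-> n2
  n1 = 0\{c} has moves stopped
  n2 = b.0 has moves -b-> n3
  n3 = 0 has moves stopped
Partition-refinement fixed point:
  B0 = {m0}
  B1 = {m2}
  B2 = {m1, m3, n1, n3}
  B3 = {n0}
  B4 = {n2}
m0 ∈ B0, n0 ∈ B3 → different blocks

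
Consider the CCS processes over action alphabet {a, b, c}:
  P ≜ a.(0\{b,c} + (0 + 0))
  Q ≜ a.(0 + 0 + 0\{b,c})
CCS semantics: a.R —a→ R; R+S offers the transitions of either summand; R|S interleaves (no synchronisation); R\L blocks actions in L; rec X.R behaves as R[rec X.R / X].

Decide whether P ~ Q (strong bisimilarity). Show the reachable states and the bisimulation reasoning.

P ~ Q

LTS(P): 2 reachable states
  s0 = a.(0\{b,c} + (0 + 0)) → --a--▸ s1
  s1 = 0\{b,c} + (0 + 0) → (no moves)
LTS(Q): 2 reachable states
  t0 = a.(0 + 0 + 0\{b,c}) → --a--▸ t1
  t1 = 0 + 0 + 0\{b,c} → (no moves)
Coarsest stable partition (strong bisimilarity classes):
  B0 = {s0, t0}
  B1 = {s1, t1}
s0 ∈ B0, t0 ∈ B0 → same block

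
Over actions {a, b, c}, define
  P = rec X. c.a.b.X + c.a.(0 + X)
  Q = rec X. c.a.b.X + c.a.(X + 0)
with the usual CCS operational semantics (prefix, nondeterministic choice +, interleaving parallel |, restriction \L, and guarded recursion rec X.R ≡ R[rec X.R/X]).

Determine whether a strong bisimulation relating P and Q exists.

P's transition system — 5 states:
  u0 = rec X. c.a.b.X + c.a.(0 + X) :: ··c··> u1, ··c··> u2
  u1 = a.(0 + (rec X. c.a.b.X + c.a.(0 + X))) :: ··a··> u3
  u2 = a.b.(rec X. c.a.b.X + c.a.(0 + X)) :: ··a··> u4
  u3 = 0 + (rec X. c.a.b.X + c.a.(0 + X)) :: ··c··> u1, ··c··> u2
  u4 = b.(rec X. c.a.b.X + c.a.(0 + X)) :: ··b··> u0
Q's transition system — 5 states:
  v0 = rec X. c.a.b.X + c.a.(X + 0) :: ··c··> v1, ··c··> v2
  v1 = a.((rec X. c.a.b.X + c.a.(X + 0)) + 0) :: ··a··> v3
  v2 = a.b.(rec X. c.a.b.X + c.a.(X + 0)) :: ··a··> v4
  v3 = (rec X. c.a.b.X + c.a.(X + 0)) + 0 :: ··c··> v1, ··c··> v2
  v4 = b.(rec X. c.a.b.X + c.a.(X + 0)) :: ··b··> v0
Coarsest stable partition (strong bisimilarity classes):
  B0 = {u0, u3, v0, v3}
  B1 = {u1, v1}
  B2 = {u2, v2}
  B3 = {u4, v4}
u0 ∈ B0, v0 ∈ B0 → same block

P ~ Q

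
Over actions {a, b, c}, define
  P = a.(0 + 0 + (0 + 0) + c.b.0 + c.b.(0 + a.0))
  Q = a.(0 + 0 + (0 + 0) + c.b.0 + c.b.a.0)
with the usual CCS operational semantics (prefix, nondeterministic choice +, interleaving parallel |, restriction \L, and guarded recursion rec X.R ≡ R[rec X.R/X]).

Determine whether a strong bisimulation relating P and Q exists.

P ~ Q

P's transition system — 6 states:
  p0 = a.(0 + 0 + (0 + 0) + c.b.0 + c.b.(0 + a.0)) → -a-> p1
  p1 = 0 + 0 + (0 + 0) + c.b.0 + c.b.(0 + a.0) → -c-> p2, -c-> p3
  p2 = b.(0 + a.0) → -b-> p4
  p3 = b.0 → -b-> p5
  p4 = 0 + a.0 → -a-> p5
  p5 = 0 → ·
Q's transition system — 6 states:
  q0 = a.(0 + 0 + (0 + 0) + c.b.0 + c.b.a.0) → -a-> q1
  q1 = 0 + 0 + (0 + 0) + c.b.0 + c.b.a.0 → -c-> q2, -c-> q3
  q2 = b.0 → -b-> q4
  q3 = b.a.0 → -b-> q5
  q4 = 0 → ·
  q5 = a.0 → -a-> q4
Partition-refinement fixed point:
  B0 = {p0, q0}
  B1 = {p1, q1}
  B2 = {p2, q3}
  B3 = {p4, q5}
  B4 = {p5, q4}
  B5 = {p3, q2}
p0 ∈ B0, q0 ∈ B0 → same block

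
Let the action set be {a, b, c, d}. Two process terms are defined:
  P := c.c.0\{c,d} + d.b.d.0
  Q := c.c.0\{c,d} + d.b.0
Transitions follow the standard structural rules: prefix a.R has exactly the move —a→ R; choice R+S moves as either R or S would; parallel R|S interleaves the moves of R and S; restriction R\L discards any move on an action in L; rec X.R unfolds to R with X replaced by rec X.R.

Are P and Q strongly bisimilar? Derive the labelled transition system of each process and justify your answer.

LTS(P): 6 reachable states
  m0 = c.c.0\{c,d} + d.b.d.0 :: —c→ m1, —d→ m2
  m1 = c.0\{c,d} :: —c→ m3
  m2 = b.d.0 :: —b→ m4
  m3 = 0\{c,d} :: stopped
  m4 = d.0 :: —d→ m5
  m5 = 0 :: stopped
LTS(Q): 5 reachable states
  n0 = c.c.0\{c,d} + d.b.0 :: —c→ n1, —d→ n2
  n1 = c.0\{c,d} :: —c→ n3
  n2 = b.0 :: —b→ n4
  n3 = 0\{c,d} :: stopped
  n4 = 0 :: stopped
Bisimilarity quotient blocks:
  B0 = {m0}
  B1 = {m1, n1}
  B2 = {m3, m5, n3, n4}
  B3 = {m2}
  B4 = {m4}
  B5 = {n0}
  B6 = {n2}
m0 ∈ B0, n0 ∈ B5 → different blocks

NO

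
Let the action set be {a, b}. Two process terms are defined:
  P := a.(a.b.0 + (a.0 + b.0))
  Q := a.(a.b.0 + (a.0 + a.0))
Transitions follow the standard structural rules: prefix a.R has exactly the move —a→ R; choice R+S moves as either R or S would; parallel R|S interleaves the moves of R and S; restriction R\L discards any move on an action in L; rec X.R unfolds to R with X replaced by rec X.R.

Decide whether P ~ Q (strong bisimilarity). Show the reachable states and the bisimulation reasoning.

Reachable graph of P (4 states):
  s0 = a.(a.b.0 + (a.0 + b.0)) → -a-> s1
  s1 = a.b.0 + (a.0 + b.0) → -a-> s2, -a-> s3, -b-> s2
  s2 = 0 → ∅
  s3 = b.0 → -b-> s2
Reachable graph of Q (4 states):
  t0 = a.(a.b.0 + (a.0 + a.0)) → -a-> t1
  t1 = a.b.0 + (a.0 + a.0) → -a-> t2, -a-> t3
  t2 = 0 → ∅
  t3 = b.0 → -b-> t2
Coarsest stable partition (strong bisimilarity classes):
  B0 = {s0}
  B1 = {s1}
  B2 = {s3, t3}
  B3 = {s2, t2}
  B4 = {t0}
  B5 = {t1}
s0 ∈ B0, t0 ∈ B4 → different blocks

NO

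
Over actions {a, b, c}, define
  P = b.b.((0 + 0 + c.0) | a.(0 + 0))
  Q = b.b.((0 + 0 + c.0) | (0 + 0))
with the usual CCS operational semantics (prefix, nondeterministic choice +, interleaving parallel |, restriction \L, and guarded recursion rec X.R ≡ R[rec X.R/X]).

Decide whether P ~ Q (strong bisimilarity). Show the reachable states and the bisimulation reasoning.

NO

Reachable graph of P (6 states):
  s0 = b.b.((0 + 0 + c.0) | a.(0 + 0)) has moves =b=> s1
  s1 = b.((0 + 0 + c.0) | a.(0 + 0)) has moves =b=> s2
  s2 = (0 + 0 + c.0) | a.(0 + 0) has moves =a=> s3, =c=> s4
  s3 = (0 + 0 + c.0) | (0 + 0) has moves =c=> s5
  s4 = 0 | a.(0 + 0) has moves =a=> s5
  s5 = 0 | (0 + 0) has moves stopped
Reachable graph of Q (4 states):
  t0 = b.b.((0 + 0 + c.0) | (0 + 0)) has moves =b=> t1
  t1 = b.((0 + 0 + c.0) | (0 + 0)) has moves =b=> t2
  t2 = (0 + 0 + c.0) | (0 + 0) has moves =c=> t3
  t3 = 0 | (0 + 0) has moves stopped
Bisimilarity quotient blocks:
  B0 = {s0}
  B1 = {s1}
  B2 = {s2}
  B3 = {s3, t2}
  B4 = {s5, t3}
  B5 = {s4}
  B6 = {t0}
  B7 = {t1}
s0 ∈ B0, t0 ∈ B6 → different blocks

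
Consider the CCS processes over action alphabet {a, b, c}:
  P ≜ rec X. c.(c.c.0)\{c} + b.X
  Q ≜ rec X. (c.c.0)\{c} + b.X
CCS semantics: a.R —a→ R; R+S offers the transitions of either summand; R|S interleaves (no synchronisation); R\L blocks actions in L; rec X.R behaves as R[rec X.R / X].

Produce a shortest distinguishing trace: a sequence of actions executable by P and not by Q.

LTS(P): 2 reachable states
  p0 = rec X. c.(c.c.0)\{c} + b.X | —b→ p0, —c→ p1
  p1 = (c.c.0)\{c} | deadlocked
LTS(Q): 1 reachable states
  q0 = rec X. (c.c.0)\{c} + b.X | —b→ q0
Run σ = ⟨c⟩ on P: start {p0}
  [1] c ⇒ {p1}
  ✓ P
Run σ = ⟨c⟩ on Q: start {q0}
  [1] c ⇒ no successor for Q

c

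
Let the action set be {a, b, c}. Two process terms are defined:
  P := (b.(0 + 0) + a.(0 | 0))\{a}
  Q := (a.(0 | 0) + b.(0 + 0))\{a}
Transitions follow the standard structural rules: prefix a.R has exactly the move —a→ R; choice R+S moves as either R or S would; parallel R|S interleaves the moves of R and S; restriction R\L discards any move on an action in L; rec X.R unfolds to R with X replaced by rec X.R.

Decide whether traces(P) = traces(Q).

P's transition system — 2 states:
  m0 = (b.(0 + 0) + a.(0 | 0))\{a} :: —b→ m1
  m1 = (0 + 0)\{a} :: stopped
Q's transition system — 2 states:
  n0 = (a.(0 | 0) + b.(0 + 0))\{a} :: —b→ n1
  n1 = (0 + 0)\{a} :: stopped
Partition-refinement fixed point:
  B0 = {m0, n0}
  B1 = {m1, n1}
m0 ∈ B0, n0 ∈ B0 → same block
Bisimilar ⇒ trace-equivalent.

traces(P) = traces(Q)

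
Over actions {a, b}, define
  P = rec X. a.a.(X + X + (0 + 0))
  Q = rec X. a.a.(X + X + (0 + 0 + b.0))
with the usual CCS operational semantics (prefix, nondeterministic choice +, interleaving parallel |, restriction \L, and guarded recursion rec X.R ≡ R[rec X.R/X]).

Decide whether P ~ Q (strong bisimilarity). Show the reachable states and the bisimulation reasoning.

NO

P's transition system — 3 states:
  p0 = rec X. a.a.(X + X + (0 + 0)) | ··a··> p1
  p1 = a.((rec X. a.a.(X + X + (0 + 0))) + (rec X. a.a.(X + X + (0 + 0))) + (0 + 0)) | ··a··> p2
  p2 = (rec X. a.a.(X + X + (0 + 0))) + (rec X. a.a.(X + X + (0 + 0))) + (0 + 0) | ··a··> p1
Q's transition system — 4 states:
  q0 = rec X. a.a.(X + X + (0 + 0 + b.0)) | ··a··> q1
  q1 = a.((rec X. a.a.(X + X + (0 + 0 + b.0))) + (rec X. a.a.(X + X + (0 + 0 + b.0))) + (0 + 0 + b.0)) | ··a··> q2
  q2 = (rec X. a.a.(X + X + (0 + 0 + b.0))) + (rec X. a.a.(X + X + (0 + 0 + b.0))) + (0 + 0 + b.0) | ··a··> q1, ··b··> q3
  q3 = 0 | ∅
Bisimilarity quotient blocks:
  B0 = {p0, p1, p2}
  B1 = {q0}
  B2 = {q1}
  B3 = {q2}
  B4 = {q3}
p0 ∈ B0, q0 ∈ B1 → different blocks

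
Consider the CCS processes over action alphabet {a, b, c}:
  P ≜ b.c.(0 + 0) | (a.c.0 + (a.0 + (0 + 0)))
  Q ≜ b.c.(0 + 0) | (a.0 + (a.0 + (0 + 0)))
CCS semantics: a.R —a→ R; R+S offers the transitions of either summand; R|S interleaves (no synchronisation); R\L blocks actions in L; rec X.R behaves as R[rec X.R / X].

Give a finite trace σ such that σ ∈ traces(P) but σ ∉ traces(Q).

LTS(P): 9 reachable states
  m0 = b.c.(0 + 0) | (a.c.0 + (a.0 + (0 + 0))) :: --a--▸ m1, --a--▸ m2, --b--▸ m3
  m1 = b.c.(0 + 0) | 0 :: --b--▸ m4
  m2 = b.c.(0 + 0) | c.0 :: --b--▸ m5, --c--▸ m1
  m3 = c.(0 + 0) | (a.c.0 + (a.0 + (0 + 0))) :: --a--▸ m4, --a--▸ m5, --c--▸ m6
  m4 = c.(0 + 0) | 0 :: --c--▸ m7
  m5 = c.(0 + 0) | c.0 :: --c--▸ m4, --c--▸ m8
  m6 = (0 + 0) | (a.c.0 + (a.0 + (0 + 0))) :: --a--▸ m7, --a--▸ m8
  m7 = (0 + 0) | 0 :: deadlocked
  m8 = (0 + 0) | c.0 :: --c--▸ m7
LTS(Q): 6 reachable states
  n0 = b.c.(0 + 0) | (a.0 + (a.0 + (0 + 0))) :: --a--▸ n1, --b--▸ n2
  n1 = b.c.(0 + 0) | 0 :: --b--▸ n3
  n2 = c.(0 + 0) | (a.0 + (a.0 + (0 + 0))) :: --a--▸ n3, --c--▸ n4
  n3 = c.(0 + 0) | 0 :: --c--▸ n5
  n4 = (0 + 0) | (a.0 + (a.0 + (0 + 0))) :: --a--▸ n5
  n5 = (0 + 0) | 0 :: deadlocked
Run σ = ⟨ac⟩ on P: start {m0}
  [1] a ⇒ {m1, m2}
  [2] c ⇒ {m1}
  — P admits the full trace.
Run σ = ⟨ac⟩ on Q: start {n0}
  [1] a ⇒ {n1}
  [2] c ⇒ ∅  — Q cannot continue

ac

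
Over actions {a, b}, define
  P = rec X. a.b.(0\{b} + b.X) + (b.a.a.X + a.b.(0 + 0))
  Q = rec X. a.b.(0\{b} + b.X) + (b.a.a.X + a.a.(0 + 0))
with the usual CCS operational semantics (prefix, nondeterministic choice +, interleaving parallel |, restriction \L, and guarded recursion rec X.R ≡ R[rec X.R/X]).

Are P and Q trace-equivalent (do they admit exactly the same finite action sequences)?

NO — witness ⟨aa⟩

Reachable graph of P (7 states):
  p0 = rec X. a.b.(0\{b} + b.X) + (b.a.a.X + a.b.(0 + 0)) | —a→ p1, —a→ p2, —b→ p3
  p1 = b.(0 + 0) | —b→ p4
  p2 = b.(0\{b} + b.(rec X. a.b.(0\{b} + b.X) + (b.a.a.X + a.b.(0 + 0)))) | —b→ p5
  p3 = a.a.(rec X. a.b.(0\{b} + b.X) + (b.a.a.X + a.b.(0 + 0))) | —a→ p6
  p4 = 0 + 0 | (no moves)
  p5 = 0\{b} + b.(rec X. a.b.(0\{b} + b.X) + (b.a.a.X + a.b.(0 + 0))) | —b→ p0
  p6 = a.(rec X. a.b.(0\{b} + b.X) + (b.a.a.X + a.b.(0 + 0))) | —a→ p0
Reachable graph of Q (7 states):
  q0 = rec X. a.b.(0\{b} + b.X) + (b.a.a.X + a.a.(0 + 0)) | —a→ q1, —a→ q2, —b→ q3
  q1 = a.(0 + 0) | —a→ q4
  q2 = b.(0\{b} + b.(rec X. a.b.(0\{b} + b.X) + (b.a.a.X + a.a.(0 + 0)))) | —b→ q5
  q3 = a.a.(rec X. a.b.(0\{b} + b.X) + (b.a.a.X + a.a.(0 + 0))) | —a→ q6
  q4 = 0 + 0 | (no moves)
  q5 = 0\{b} + b.(rec X. a.b.(0\{b} + b.X) + (b.a.a.X + a.a.(0 + 0))) | —b→ q0
  q6 = a.(rec X. a.b.(0\{b} + b.X) + (b.a.a.X + a.a.(0 + 0))) | —a→ q0
Executing aa from Q (initial set {q0}):
  [1] a ⇒ {q1, q2}
  [2] a ⇒ {q4}
  ✓ Q
Executing aa from P (initial set {p0}):
  [1] a ⇒ {p1, p2}
  [2] a ⇒ ∅ (P stuck)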